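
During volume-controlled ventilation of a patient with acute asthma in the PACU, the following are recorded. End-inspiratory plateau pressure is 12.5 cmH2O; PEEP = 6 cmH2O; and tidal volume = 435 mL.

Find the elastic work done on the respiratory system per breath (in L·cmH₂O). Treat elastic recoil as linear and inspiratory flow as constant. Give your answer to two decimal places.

Elastic work ≈ ½ × (Pplat − PEEP) × Vt = 0.5 × (12.5 − 6) × 0.435 L = 0.5 × 6.5 × 0.435 = 1.414 L·cmH2O.

1.41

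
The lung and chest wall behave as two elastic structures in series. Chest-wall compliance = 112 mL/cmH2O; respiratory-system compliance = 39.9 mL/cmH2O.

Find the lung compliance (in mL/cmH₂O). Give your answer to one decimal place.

1/CL = 1/Crs − 1/Ccw.
1/CL = 1/39.9 − 1/112 = 0.01613.
CL = 61.996 mL/cmH2O.

62.0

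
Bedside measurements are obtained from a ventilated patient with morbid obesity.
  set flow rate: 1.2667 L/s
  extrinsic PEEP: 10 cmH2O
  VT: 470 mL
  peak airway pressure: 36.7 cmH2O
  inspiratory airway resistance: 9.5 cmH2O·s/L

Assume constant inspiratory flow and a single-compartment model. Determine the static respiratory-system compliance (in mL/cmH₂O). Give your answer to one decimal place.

32.0

Equation of motion (constant flow): PIP = Vt/C + R·V̇ + PEEP.
Vt/C = PIP − R·V̇ − PEEP = 36.7 − 9.5×1.2667 − 10 = 36.7 − 12.034 − 10 = 14.666 cmH2O.
C = Vt / 14.666 = 470 / 14.666 = 32.047 mL/cmH2O.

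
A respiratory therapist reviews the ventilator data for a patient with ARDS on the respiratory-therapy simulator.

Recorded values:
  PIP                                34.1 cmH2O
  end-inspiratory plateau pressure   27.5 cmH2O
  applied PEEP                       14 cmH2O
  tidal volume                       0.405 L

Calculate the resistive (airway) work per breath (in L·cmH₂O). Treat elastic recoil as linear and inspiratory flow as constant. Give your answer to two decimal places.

With constant inspiratory flow the resistive pressure is constant at PIP − Pplat = 34.1 − 27.5 = 6.6 cmH2O, so resistive work = 6.6 × 0.405 = 2.673 L·cmH2O.

2.67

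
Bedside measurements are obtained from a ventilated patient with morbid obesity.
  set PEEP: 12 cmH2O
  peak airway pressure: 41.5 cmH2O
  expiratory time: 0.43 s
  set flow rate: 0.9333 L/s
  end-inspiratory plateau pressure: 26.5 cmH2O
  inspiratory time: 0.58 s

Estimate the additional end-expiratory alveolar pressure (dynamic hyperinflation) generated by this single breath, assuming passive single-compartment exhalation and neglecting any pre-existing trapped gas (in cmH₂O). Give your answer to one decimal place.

7.1

Vt = flow × Ti = 0.9333 L/s × 0.58 s × 1000 mL/L = 541.31 mL.
R = (PIP − Pplat)/V̇ = (41.5 − 26.5) / 0.9333 = 15.0/0.9333 = 16.072 cmH2O·s/L.
C = Vt/(Pplat − PEEP) = 541.31 / (26.5 − 12) = 541.31/14.5 = 37.332 mL/cmH2O.
τ = R × C = 16.072 × 0.03733 L/cmH2O = 0.6 s.
Fraction remaining = e^(−Te/τ) = e^(−0.43/0.6) = 0.4884; trapped volume = 541.31 × 0.4884 = 264.38 mL.
Additional alveolar pressure from trapping ≈ V_trapped / C = 264.38 / 37.332 = 7.082 cmH2O.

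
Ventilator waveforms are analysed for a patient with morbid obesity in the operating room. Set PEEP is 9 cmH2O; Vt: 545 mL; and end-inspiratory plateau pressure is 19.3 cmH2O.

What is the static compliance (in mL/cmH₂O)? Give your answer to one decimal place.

52.9

Cstat = Vt / (Pplat − PEEP) = 545 / (19.3 − 9) = 545 / 10.3 = 52.913 mL/cmH2O.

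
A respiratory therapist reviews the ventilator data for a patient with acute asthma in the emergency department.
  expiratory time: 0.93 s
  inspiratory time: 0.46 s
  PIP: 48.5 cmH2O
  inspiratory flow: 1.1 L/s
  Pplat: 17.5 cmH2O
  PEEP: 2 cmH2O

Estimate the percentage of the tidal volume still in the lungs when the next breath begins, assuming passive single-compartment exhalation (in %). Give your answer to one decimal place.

36.4

Vt = flow × Ti = 1.1 L/s × 0.46 s × 1000 mL/L = 506.0 mL.
R = (PIP − Pplat)/V̇ = (48.5 − 17.5) / 1.1 = 31.0/1.1 = 28.182 cmH2O·s/L.
C = Vt/(Pplat − PEEP) = 506.0 / (17.5 − 2) = 506.0/15.5 = 32.645 mL/cmH2O.
τ = R × C = 28.182 × 0.03265 L/cmH2O = 0.9201 s.
Fraction remaining at end-expiration = e^(−Te/τ) = e^(−0.93/0.9201) = 0.3639 → 36.39%.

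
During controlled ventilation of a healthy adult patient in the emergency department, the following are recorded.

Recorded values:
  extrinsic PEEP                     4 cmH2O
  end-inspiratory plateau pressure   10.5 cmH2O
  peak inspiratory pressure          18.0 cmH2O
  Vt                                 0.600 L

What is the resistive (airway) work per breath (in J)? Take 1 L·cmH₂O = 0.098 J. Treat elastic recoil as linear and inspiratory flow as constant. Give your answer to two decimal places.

0.44

With constant inspiratory flow the resistive pressure is constant at PIP − Pplat = 18.0 − 10.5 = 7.5 cmH2O, so resistive work = 7.5 × 0.600 = 4.5 L·cmH2O.
× 0.098 J/(L·cmH2O) → 0.441 J.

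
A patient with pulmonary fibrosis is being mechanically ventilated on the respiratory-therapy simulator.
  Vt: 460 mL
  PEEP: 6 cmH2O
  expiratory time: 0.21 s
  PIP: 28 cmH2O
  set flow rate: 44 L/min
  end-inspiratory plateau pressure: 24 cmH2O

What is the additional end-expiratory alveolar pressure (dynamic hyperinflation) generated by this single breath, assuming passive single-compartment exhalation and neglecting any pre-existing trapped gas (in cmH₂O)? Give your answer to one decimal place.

4.0

Flow: 44 L/min ÷ 60 = 0.7333 L/s.
R = (PIP − Pplat)/V̇ = (28 − 24) / 0.7333 = 4.0/0.7333 = 5.455 cmH2O·s/L.
C = Vt/(Pplat − PEEP) = 460.0 / (24 − 6) = 460.0/18.0 = 25.556 mL/cmH2O.
τ = R × C = 5.455 × 0.02556 L/cmH2O = 0.1394 s.
Fraction remaining = e^(−Te/τ) = e^(−0.21/0.1394) = 0.2217; trapped volume = 460.0 × 0.2217 = 101.98 mL.
Additional alveolar pressure from trapping ≈ V_trapped / C = 101.98 / 25.556 = 3.99 cmH2O.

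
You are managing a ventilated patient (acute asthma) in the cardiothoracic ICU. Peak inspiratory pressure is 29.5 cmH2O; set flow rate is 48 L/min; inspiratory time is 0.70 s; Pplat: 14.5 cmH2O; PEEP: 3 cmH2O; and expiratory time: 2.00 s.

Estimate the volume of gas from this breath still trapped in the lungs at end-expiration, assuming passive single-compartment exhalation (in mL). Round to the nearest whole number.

63

Flow: 48 L/min ÷ 60 = 0.8 L/s.
Vt = flow × Ti = 0.8 L/s × 0.70 s × 1000 mL/L = 560.0 mL.
R = (PIP − Pplat)/V̇ = (29.5 − 14.5) / 0.8 = 15.0/0.8 = 18.75 cmH2O·s/L.
C = Vt/(Pplat − PEEP) = 560.0 / (14.5 − 3) = 560.0/11.5 = 48.696 mL/cmH2O.
τ = R × C = 18.75 × 0.0487 L/cmH2O = 0.9131 s.
Fraction remaining = e^(−Te/τ) = e^(−2.00/0.9131) = 0.1119.
Trapped volume = 560.0 × 0.1119 = 62.664 mL.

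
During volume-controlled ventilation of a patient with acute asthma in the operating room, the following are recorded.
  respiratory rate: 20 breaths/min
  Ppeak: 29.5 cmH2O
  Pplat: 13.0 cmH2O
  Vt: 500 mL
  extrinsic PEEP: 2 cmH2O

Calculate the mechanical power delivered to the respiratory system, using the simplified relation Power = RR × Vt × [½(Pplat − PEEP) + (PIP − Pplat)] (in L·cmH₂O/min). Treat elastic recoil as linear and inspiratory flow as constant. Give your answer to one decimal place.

220.0

Per-breath work = Vt × [½(Pplat−PEEP) + (PIP−Pplat)] = 0.500 × [0.5×11.0 + 16.5] = 0.500 × 22.0 = 11.0 L·cmH2O.
Power = 20 × 11.0 = 220.0 L·cmH2O/min.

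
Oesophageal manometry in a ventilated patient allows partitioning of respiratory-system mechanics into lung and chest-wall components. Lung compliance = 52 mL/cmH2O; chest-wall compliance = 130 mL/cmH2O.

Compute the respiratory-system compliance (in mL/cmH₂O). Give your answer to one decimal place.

37.1

Lung and chest wall are elastances in series: 1/Crs = 1/CL + 1/Ccw.
1/Crs = 1/52 + 1/130 = 0.02692.
Crs = 37.147 mL/cmH2O.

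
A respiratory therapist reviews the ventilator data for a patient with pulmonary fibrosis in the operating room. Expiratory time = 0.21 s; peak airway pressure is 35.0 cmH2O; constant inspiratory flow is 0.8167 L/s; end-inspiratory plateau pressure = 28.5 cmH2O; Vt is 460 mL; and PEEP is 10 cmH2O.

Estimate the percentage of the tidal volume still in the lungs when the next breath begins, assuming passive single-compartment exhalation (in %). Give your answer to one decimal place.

R = (PIP − Pplat)/V̇ = (35.0 − 28.5) / 0.8167 = 6.5/0.8167 = 7.959 cmH2O·s/L.
C = Vt/(Pplat − PEEP) = 460.0 / (28.5 − 10) = 460.0/18.5 = 24.865 mL/cmH2O.
τ = R × C = 7.959 × 0.02487 L/cmH2O = 0.1979 s.
Fraction remaining at end-expiration = e^(−Te/τ) = e^(−0.21/0.1979) = 0.3461 → 34.61%.

34.6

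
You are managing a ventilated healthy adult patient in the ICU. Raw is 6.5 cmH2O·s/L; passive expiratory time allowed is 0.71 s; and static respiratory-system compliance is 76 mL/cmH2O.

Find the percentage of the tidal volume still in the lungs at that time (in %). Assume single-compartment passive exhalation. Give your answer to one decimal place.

τ = R × C = 6.5 × 76 mL/cmH2O = 6.5 × 0.076 L/cmH2O = 0.494 s.
Passive exhalation: V(t)/V₀ = e^(−t/τ) = e^(−0.71/0.494) = 0.2376.
Fraction remaining = 0.2376 → 23.76%.

23.8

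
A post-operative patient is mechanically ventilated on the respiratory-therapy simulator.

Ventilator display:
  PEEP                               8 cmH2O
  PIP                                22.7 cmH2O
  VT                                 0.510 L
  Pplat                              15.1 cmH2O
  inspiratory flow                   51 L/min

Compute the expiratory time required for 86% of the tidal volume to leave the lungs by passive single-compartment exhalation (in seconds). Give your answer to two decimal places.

1.26

Flow: 51 L/min ÷ 60 = 0.85 L/s.
R = (PIP − Pplat)/V̇ = (22.7 − 15.1) / 0.85 = 7.6/0.85 = 8.941 cmH2O·s/L.
C = Vt/(Pplat − PEEP) = 510.0 / (15.1 − 8) = 510.0/7.1 = 71.831 mL/cmH2O.
τ = R × C = 8.941 × 0.07183 L/cmH2O = 0.6422 s.
t = −τ·ln(1 − 0.86) = −0.6422·ln(0.14) = 1.263 s.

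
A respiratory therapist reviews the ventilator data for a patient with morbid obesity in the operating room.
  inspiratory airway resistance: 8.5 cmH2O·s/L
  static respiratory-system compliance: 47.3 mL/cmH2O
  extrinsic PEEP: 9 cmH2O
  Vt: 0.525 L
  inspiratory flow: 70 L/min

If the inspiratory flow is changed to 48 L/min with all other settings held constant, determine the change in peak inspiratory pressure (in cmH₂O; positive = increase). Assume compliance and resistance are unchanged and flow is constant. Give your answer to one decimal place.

Flow: 70 L/min ÷ 60 = 1.1667 L/s.
New flow: 48 L/min ÷ 60 = 0.8 L/s.
PIP = Vt/C + R·V̇ + PEEP (constant-flow equation of motion).
Only the resistive term changes: ΔPIP = R × ΔV̇ = 8.5 × (0.8 − 1.1667) = 8.5 × -0.3667 = -3.117 cmH2O.

-3.1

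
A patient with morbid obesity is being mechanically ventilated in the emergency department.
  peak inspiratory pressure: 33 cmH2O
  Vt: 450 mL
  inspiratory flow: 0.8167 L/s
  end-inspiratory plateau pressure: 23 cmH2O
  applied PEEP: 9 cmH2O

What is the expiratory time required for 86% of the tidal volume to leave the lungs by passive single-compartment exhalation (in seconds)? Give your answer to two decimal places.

0.77

R = (PIP − Pplat)/V̇ = (33 − 23) / 0.8167 = 10.0/0.8167 = 12.244 cmH2O·s/L.
C = Vt/(Pplat − PEEP) = 450.0 / (23 − 9) = 450.0/14.0 = 32.143 mL/cmH2O.
τ = R × C = 12.244 × 0.03214 L/cmH2O = 0.3935 s.
t = −τ·ln(1 − 0.86) = −0.3935·ln(0.14) = 0.7737 s.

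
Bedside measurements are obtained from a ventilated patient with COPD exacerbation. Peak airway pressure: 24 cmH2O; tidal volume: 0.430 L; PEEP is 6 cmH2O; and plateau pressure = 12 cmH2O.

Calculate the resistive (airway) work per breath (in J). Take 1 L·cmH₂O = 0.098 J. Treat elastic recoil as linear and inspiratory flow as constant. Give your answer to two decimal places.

0.51

With constant inspiratory flow the resistive pressure is constant at PIP − Pplat = 24 − 12 = 12.0 cmH2O, so resistive work = 12.0 × 0.430 = 5.16 L·cmH2O.
× 0.098 J/(L·cmH2O) → 0.5057 J.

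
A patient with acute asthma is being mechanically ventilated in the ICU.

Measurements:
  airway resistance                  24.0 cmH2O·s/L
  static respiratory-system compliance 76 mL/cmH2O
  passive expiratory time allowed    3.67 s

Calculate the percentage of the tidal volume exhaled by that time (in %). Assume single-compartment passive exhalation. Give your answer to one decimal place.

τ = R × C = 24.0 × 76 mL/cmH2O = 24.0 × 0.076 L/cmH2O = 1.824 s.
Passive exhalation: V(t)/V₀ = e^(−t/τ) = e^(−3.67/1.824) = 0.1337.
Fraction exhaled = 1 − 0.1337 = 0.8663 → 86.63%.

86.6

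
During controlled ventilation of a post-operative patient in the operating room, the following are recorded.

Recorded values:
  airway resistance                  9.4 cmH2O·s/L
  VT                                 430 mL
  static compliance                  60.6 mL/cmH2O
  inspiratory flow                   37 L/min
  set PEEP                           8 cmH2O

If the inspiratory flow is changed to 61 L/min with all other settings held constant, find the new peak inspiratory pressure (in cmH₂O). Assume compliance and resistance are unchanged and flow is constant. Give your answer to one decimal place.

24.7

Flow: 37 L/min ÷ 60 = 0.6167 L/s.
New flow: 61 L/min ÷ 60 = 1.0167 L/s.
PIP = Vt/C + R·V̇ + PEEP (constant-flow equation of motion).
Only the resistive term changes: ΔPIP = R × ΔV̇ = 9.4 × (1.0167 − 0.6167) = 9.4 × 0.4 = 3.76 cmH2O.
Original PIP = 430/60.6 + 9.4×0.6167 + 8 = 20.893 cmH2O; new PIP = 20.893 + (3.76) = 24.653 cmH2O.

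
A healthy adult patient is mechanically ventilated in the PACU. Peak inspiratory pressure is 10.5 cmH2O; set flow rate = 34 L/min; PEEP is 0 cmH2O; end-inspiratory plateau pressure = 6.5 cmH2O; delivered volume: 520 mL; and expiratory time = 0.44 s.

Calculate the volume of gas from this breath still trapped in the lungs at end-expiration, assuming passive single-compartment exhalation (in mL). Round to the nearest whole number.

239

Flow: 34 L/min ÷ 60 = 0.5667 L/s.
R = (PIP − Pplat)/V̇ = (10.5 − 6.5) / 0.5667 = 4.0/0.5667 = 7.058 cmH2O·s/L.
C = Vt/(Pplat − PEEP) = 520.0 / (6.5 − 0) = 520.0/6.5 = 80.0 mL/cmH2O.
τ = R × C = 7.058 × 0.08 L/cmH2O = 0.5646 s.
Fraction remaining = e^(−Te/τ) = e^(−0.44/0.5646) = 0.4587.
Trapped volume = 520.0 × 0.4587 = 238.52 mL.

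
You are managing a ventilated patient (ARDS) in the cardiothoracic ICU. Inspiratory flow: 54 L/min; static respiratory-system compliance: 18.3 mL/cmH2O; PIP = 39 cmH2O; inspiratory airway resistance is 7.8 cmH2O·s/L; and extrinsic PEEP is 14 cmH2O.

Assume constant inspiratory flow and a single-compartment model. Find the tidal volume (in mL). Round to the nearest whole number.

Flow: 54 L/min ÷ 60 = 0.9 L/s.
Equation of motion (constant flow): PIP = Vt/C + R·V̇ + PEEP.
Vt/C = PIP − R·V̇ − PEEP = 39 − 7.02 − 14 = 17.98 cmH2O.
Vt = C × 17.98 = 18.3 × 17.98 = 329.03 mL.

329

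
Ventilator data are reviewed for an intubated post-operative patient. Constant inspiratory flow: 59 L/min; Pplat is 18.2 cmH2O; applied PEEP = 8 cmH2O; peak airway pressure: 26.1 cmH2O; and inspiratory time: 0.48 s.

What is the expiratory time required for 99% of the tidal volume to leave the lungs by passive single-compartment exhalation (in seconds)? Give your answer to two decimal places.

1.71

Flow: 59 L/min ÷ 60 = 0.9833 L/s.
Vt = flow × Ti = 0.9833 L/s × 0.48 s × 1000 mL/L = 471.98 mL.
R = (PIP − Pplat)/V̇ = (26.1 − 18.2) / 0.9833 = 7.9/0.9833 = 8.034 cmH2O·s/L.
C = Vt/(Pplat − PEEP) = 471.98 / (18.2 − 8) = 471.98/10.2 = 46.273 mL/cmH2O.
τ = R × C = 8.034 × 0.04627 L/cmH2O = 0.3717 s.
t = −τ·ln(1 − 0.99) = −0.3717·ln(0.01) = 1.712 s.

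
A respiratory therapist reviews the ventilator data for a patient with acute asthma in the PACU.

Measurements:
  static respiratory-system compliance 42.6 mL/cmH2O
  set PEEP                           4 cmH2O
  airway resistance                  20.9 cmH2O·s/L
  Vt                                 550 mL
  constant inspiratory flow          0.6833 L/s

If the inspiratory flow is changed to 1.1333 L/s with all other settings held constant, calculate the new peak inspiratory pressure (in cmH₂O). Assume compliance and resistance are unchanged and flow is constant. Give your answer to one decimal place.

40.6

PIP = Vt/C + R·V̇ + PEEP (constant-flow equation of motion).
Only the resistive term changes: ΔPIP = R × ΔV̇ = 20.9 × (1.1333 − 0.6833) = 20.9 × 0.45 = 9.405 cmH2O.
Original PIP = 550/42.6 + 20.9×0.6833 + 4 = 31.192 cmH2O; new PIP = 31.192 + (9.405) = 40.597 cmH2O.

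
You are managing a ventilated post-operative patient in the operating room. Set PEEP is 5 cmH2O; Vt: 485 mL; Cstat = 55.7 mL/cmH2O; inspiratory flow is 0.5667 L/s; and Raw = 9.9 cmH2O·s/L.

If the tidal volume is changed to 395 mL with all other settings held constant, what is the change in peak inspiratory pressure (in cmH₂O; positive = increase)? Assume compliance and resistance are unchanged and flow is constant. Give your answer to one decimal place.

-1.6

PIP = Vt/C + R·V̇ + PEEP (constant-flow equation of motion).
Only the elastic term changes: ΔPIP = ΔVt / C = (395 − 485) / 55.7 = -1.616 cmH2O.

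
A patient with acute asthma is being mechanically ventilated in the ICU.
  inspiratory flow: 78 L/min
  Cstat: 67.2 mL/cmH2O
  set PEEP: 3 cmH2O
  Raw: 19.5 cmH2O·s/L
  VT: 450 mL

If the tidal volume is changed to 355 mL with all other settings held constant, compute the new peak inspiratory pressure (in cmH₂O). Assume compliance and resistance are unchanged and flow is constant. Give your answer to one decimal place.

Flow: 78 L/min ÷ 60 = 1.3 L/s.
PIP = Vt/C + R·V̇ + PEEP (constant-flow equation of motion).
Only the elastic term changes: ΔPIP = ΔVt / C = (355 − 450) / 67.2 = -1.414 cmH2O.
Original PIP = 450/67.2 + 19.5×1.3 + 3 = 35.046 cmH2O; new PIP = 35.046 + (-1.414) = 33.632 cmH2O.

33.6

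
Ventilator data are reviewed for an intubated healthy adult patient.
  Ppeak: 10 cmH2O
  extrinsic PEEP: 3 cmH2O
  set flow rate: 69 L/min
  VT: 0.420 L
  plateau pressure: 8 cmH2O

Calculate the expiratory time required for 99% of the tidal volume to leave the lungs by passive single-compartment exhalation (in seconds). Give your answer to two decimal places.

0.67

Flow: 69 L/min ÷ 60 = 1.15 L/s.
R = (PIP − Pplat)/V̇ = (10 − 8) / 1.15 = 2.0/1.15 = 1.739 cmH2O·s/L.
C = Vt/(Pplat − PEEP) = 420.0 / (8 − 3) = 420.0/5.0 = 84.0 mL/cmH2O.
τ = R × C = 1.739 × 0.084 L/cmH2O = 0.1461 s.
t = −τ·ln(1 − 0.99) = −0.1461·ln(0.01) = 0.6728 s.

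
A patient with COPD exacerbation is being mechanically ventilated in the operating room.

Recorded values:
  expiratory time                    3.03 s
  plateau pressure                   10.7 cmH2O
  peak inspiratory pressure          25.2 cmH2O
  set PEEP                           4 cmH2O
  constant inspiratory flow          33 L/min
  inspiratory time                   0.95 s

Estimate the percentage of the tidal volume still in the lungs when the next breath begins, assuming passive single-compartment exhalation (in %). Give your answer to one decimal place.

Flow: 33 L/min ÷ 60 = 0.55 L/s.
Vt = flow × Ti = 0.55 L/s × 0.95 s × 1000 mL/L = 522.5 mL.
R = (PIP − Pplat)/V̇ = (25.2 − 10.7) / 0.55 = 14.5/0.55 = 26.364 cmH2O·s/L.
C = Vt/(Pplat − PEEP) = 522.5 / (10.7 − 4) = 522.5/6.7 = 77.985 mL/cmH2O.
τ = R × C = 26.364 × 0.07799 L/cmH2O = 2.056 s.
Fraction remaining at end-expiration = e^(−Te/τ) = e^(−3.03/2.056) = 0.2291 → 22.91%.

22.9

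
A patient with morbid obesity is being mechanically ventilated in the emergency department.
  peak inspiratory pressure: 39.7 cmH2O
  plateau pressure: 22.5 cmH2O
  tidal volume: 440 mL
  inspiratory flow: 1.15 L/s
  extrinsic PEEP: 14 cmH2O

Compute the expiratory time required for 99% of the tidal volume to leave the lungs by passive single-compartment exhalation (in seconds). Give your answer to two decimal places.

3.57

R = (PIP − Pplat)/V̇ = (39.7 − 22.5) / 1.15 = 17.2/1.15 = 14.957 cmH2O·s/L.
C = Vt/(Pplat − PEEP) = 440.0 / (22.5 − 14) = 440.0/8.5 = 51.765 mL/cmH2O.
τ = R × C = 14.957 × 0.05177 L/cmH2O = 0.7743 s.
t = −τ·ln(1 − 0.99) = −0.7743·ln(0.01) = 3.566 s.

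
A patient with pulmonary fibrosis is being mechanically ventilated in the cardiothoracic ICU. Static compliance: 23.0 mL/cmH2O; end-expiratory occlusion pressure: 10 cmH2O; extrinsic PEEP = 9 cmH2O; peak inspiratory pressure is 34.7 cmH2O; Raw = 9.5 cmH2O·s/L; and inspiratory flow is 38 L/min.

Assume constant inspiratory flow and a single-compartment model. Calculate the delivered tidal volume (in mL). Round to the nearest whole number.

Flow: 38 L/min ÷ 60 = 0.6333 L/s.
Total PEEP = 10 cmH2O (set 9 + intrinsic 1); this is the baseline alveolar pressure.
Equation of motion (constant flow): PIP = Vt/C + R·V̇ + PEEP.
Vt/C = PIP − R·V̇ − PEEP = 34.7 − 6.016 − 10 = 18.684 cmH2O.
Vt = C × 18.684 = 23.0 × 18.684 = 429.73 mL.

430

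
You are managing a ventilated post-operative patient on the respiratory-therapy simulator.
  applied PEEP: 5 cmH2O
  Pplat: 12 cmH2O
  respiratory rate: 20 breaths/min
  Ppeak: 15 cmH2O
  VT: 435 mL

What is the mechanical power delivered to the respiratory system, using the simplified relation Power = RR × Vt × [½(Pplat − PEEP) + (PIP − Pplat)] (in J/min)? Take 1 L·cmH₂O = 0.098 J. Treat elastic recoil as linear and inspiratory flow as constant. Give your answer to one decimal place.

Per-breath work = Vt × [½(Pplat−PEEP) + (PIP−Pplat)] = 0.435 × [0.5×7.0 + 3.0] = 0.435 × 6.5 = 2.828 L·cmH2O.
Power = 20 × 2.828 = 56.56 L·cmH2O/min.
× 0.098 J/(L·cmH2O) → 5.543 J/min.

5.5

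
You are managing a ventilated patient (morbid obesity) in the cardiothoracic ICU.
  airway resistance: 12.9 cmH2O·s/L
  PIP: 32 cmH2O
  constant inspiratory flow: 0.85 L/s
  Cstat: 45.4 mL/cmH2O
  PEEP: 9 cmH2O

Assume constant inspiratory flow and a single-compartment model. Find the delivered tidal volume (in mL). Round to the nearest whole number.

Equation of motion (constant flow): PIP = Vt/C + R·V̇ + PEEP.
Vt/C = PIP − R·V̇ − PEEP = 32 − 10.965 − 9 = 12.035 cmH2O.
Vt = C × 12.035 = 45.4 × 12.035 = 546.39 mL.

546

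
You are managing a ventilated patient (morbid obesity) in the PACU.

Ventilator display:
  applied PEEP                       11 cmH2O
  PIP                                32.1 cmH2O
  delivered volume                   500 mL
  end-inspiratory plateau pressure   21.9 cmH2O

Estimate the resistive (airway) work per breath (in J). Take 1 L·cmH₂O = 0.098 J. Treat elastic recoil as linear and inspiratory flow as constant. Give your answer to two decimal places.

0.50

With constant inspiratory flow the resistive pressure is constant at PIP − Pplat = 32.1 − 21.9 = 10.2 cmH2O, so resistive work = 10.2 × 0.500 = 5.1 L·cmH2O.
× 0.098 J/(L·cmH2O) → 0.4998 J.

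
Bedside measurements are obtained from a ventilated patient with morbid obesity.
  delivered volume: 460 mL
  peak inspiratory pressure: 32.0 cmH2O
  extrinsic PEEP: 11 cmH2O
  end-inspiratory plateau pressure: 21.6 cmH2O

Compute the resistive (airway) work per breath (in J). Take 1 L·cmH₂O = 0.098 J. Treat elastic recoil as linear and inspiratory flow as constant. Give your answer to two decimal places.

0.47

With constant inspiratory flow the resistive pressure is constant at PIP − Pplat = 32.0 − 21.6 = 10.4 cmH2O, so resistive work = 10.4 × 0.460 = 4.784 L·cmH2O.
× 0.098 J/(L·cmH2O) → 0.4688 J.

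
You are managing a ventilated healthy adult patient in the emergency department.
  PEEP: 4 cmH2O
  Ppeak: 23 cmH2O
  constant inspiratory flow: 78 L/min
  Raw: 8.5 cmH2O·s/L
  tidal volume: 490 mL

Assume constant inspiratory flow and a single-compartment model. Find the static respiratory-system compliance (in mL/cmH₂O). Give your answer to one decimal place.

Flow: 78 L/min ÷ 60 = 1.3 L/s.
Equation of motion (constant flow): PIP = Vt/C + R·V̇ + PEEP.
Vt/C = PIP − R·V̇ − PEEP = 23 − 8.5×1.3 − 4 = 23 − 11.05 − 4 = 7.95 cmH2O.
C = Vt / 7.95 = 490 / 7.95 = 61.635 mL/cmH2O.

61.6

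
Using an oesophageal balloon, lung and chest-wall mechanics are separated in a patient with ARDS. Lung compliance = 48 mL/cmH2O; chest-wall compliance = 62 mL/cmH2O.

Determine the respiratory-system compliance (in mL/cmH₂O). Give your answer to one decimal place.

27.1

Lung and chest wall are elastances in series: 1/Crs = 1/CL + 1/Ccw.
1/Crs = 1/48 + 1/62 = 0.03696.
Crs = 27.056 mL/cmH2O.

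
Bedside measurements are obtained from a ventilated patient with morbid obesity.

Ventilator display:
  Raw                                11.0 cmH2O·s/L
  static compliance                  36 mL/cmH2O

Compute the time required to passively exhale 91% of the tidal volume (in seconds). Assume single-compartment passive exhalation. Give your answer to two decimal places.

0.95

τ = R × C = 11.0 × 36 mL/cmH2O = 11.0 × 0.036 L/cmH2O = 0.396 s.
Exhaled fraction f = 1 − e^(−t/τ) → t = −τ·ln(1 − f) = −0.396·ln(0.09) = 0.9535 s.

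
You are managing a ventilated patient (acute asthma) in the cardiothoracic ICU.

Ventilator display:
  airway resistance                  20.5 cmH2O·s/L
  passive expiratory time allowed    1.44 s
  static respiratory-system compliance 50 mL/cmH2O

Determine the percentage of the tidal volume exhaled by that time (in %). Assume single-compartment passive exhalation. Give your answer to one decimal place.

τ = R × C = 20.5 × 50 mL/cmH2O = 20.5 × 0.050 L/cmH2O = 1.025 s.
Passive exhalation: V(t)/V₀ = e^(−t/τ) = e^(−1.44/1.025) = 0.2454.
Fraction exhaled = 1 − 0.2454 = 0.7546 → 75.46%.

75.5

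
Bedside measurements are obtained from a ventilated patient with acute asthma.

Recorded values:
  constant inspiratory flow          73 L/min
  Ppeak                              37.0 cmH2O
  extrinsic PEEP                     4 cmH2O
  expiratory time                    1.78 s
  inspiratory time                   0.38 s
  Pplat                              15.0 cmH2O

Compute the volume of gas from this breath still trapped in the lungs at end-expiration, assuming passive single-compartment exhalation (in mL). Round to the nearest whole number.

44

Flow: 73 L/min ÷ 60 = 1.2167 L/s.
Vt = flow × Ti = 1.2167 L/s × 0.38 s × 1000 mL/L = 462.35 mL.
R = (PIP − Pplat)/V̇ = (37.0 − 15.0) / 1.2167 = 22.0/1.2167 = 18.082 cmH2O·s/L.
C = Vt/(Pplat − PEEP) = 462.35 / (15.0 − 4) = 462.35/11.0 = 42.032 mL/cmH2O.
τ = R × C = 18.082 × 0.04203 L/cmH2O = 0.76 s.
Fraction remaining = e^(−Te/τ) = e^(−1.78/0.76) = 0.09613.
Trapped volume = 462.35 × 0.09613 = 44.446 mL.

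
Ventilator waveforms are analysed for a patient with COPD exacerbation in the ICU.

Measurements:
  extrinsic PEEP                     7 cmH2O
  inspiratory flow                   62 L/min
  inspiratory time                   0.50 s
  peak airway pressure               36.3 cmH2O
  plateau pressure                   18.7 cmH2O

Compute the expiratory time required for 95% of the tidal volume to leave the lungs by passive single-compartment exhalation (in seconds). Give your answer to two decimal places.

2.25

Flow: 62 L/min ÷ 60 = 1.0333 L/s.
Vt = flow × Ti = 1.0333 L/s × 0.50 s × 1000 mL/L = 516.65 mL.
R = (PIP − Pplat)/V̇ = (36.3 − 18.7) / 1.0333 = 17.6/1.0333 = 17.033 cmH2O·s/L.
C = Vt/(Pplat − PEEP) = 516.65 / (18.7 − 7) = 516.65/11.7 = 44.158 mL/cmH2O.
τ = R × C = 17.033 × 0.04416 L/cmH2O = 0.7522 s.
t = −τ·ln(1 − 0.95) = −0.7522·ln(0.05) = 2.253 s.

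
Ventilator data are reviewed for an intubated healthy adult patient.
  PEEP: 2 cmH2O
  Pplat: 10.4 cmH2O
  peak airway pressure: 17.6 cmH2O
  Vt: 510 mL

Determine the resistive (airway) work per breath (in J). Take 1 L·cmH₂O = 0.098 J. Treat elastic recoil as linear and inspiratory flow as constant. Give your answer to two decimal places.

With constant inspiratory flow the resistive pressure is constant at PIP − Pplat = 17.6 − 10.4 = 7.2 cmH2O, so resistive work = 7.2 × 0.510 = 3.672 L·cmH2O.
× 0.098 J/(L·cmH2O) → 0.3599 J.

0.36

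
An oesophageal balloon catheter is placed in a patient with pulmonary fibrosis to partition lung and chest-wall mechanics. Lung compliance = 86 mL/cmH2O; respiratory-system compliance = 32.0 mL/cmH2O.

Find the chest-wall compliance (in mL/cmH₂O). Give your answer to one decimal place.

51.0

1/Ccw = 1/Crs − 1/CL.
1/Ccw = 1/32.0 − 1/86 = 0.01962.
Ccw = 50.968 mL/cmH2O.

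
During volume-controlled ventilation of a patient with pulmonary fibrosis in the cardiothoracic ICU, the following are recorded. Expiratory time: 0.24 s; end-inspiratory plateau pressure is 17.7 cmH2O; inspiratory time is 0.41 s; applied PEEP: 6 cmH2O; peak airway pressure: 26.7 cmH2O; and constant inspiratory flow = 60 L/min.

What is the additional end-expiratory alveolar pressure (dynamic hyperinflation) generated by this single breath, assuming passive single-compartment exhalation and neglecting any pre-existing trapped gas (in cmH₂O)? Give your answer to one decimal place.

Flow: 60 L/min ÷ 60 = 1 L/s.
Vt = flow × Ti = 1 L/s × 0.41 s × 1000 mL/L = 410.0 mL.
R = (PIP − Pplat)/V̇ = (26.7 − 17.7) / 1 = 9.0/1 = 9.0 cmH2O·s/L.
C = Vt/(Pplat − PEEP) = 410.0 / (17.7 − 6) = 410.0/11.7 = 35.043 mL/cmH2O.
τ = R × C = 9.0 × 0.03504 L/cmH2O = 0.3154 s.
Fraction remaining = e^(−Te/τ) = e^(−0.24/0.3154) = 0.4672; trapped volume = 410.0 × 0.4672 = 191.55 mL.
Additional alveolar pressure from trapping ≈ V_trapped / C = 191.55 / 35.043 = 5.466 cmH2O.

5.5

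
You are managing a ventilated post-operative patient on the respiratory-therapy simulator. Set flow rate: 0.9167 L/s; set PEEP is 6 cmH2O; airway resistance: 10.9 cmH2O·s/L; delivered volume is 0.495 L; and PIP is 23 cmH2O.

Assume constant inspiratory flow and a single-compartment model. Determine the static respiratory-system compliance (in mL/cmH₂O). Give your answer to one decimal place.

70.6

Equation of motion (constant flow): PIP = Vt/C + R·V̇ + PEEP.
Vt/C = PIP − R·V̇ − PEEP = 23 − 10.9×0.9167 − 6 = 23 − 9.992 − 6 = 7.008 cmH2O.
C = Vt / 7.008 = 495 / 7.008 = 70.634 mL/cmH2O.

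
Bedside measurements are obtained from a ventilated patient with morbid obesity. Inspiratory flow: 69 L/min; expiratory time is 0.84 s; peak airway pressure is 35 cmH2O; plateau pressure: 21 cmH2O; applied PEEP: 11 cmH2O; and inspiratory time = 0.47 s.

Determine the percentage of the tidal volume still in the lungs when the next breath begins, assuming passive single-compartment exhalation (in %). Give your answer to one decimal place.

27.9

Flow: 69 L/min ÷ 60 = 1.15 L/s.
Vt = flow × Ti = 1.15 L/s × 0.47 s × 1000 mL/L = 540.5 mL.
R = (PIP − Pplat)/V̇ = (35 − 21) / 1.15 = 14.0/1.15 = 12.174 cmH2O·s/L.
C = Vt/(Pplat − PEEP) = 540.5 / (21 − 11) = 540.5/10.0 = 54.05 mL/cmH2O.
τ = R × C = 12.174 × 0.05405 L/cmH2O = 0.658 s.
Fraction remaining at end-expiration = e^(−Te/τ) = e^(−0.84/0.658) = 0.279 → 27.9%.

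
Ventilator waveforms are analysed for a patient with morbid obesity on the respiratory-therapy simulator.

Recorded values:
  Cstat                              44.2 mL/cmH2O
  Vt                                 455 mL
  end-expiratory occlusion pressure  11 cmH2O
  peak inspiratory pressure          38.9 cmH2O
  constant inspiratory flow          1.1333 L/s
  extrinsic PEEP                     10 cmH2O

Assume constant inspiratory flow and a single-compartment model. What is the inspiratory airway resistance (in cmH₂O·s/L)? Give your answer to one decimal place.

Total PEEP = 11 cmH2O (set 10 + intrinsic 1); this is the baseline alveolar pressure.
Equation of motion (constant flow): PIP = Vt/C + R·V̇ + PEEP.
R·V̇ = PIP − Vt/C − PEEP = 38.9 − 455/44.2 − 11 = 38.9 − 10.294 − 11 = 17.606 cmH2O.
R = 17.606 / 1.1333 = 15.535 cmH2O·s/L.

15.5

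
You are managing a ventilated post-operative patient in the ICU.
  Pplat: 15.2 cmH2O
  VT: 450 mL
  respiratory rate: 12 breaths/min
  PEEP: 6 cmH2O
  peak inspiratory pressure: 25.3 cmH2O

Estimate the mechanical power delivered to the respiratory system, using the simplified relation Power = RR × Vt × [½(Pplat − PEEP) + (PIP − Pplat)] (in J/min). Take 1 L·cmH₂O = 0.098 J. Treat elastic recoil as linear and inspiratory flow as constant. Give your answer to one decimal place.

Per-breath work = Vt × [½(Pplat−PEEP) + (PIP−Pplat)] = 0.450 × [0.5×9.2 + 10.1] = 0.450 × 14.7 = 6.615 L·cmH2O.
Power = 12 × 6.615 = 79.38 L·cmH2O/min.
× 0.098 J/(L·cmH2O) → 7.779 J/min.

7.8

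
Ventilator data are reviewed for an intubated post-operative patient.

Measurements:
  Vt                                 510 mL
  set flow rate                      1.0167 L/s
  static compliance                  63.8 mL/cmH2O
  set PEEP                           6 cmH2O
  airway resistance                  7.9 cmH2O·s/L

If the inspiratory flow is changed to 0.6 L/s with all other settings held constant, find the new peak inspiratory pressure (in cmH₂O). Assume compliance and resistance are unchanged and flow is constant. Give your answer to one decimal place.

18.7

PIP = Vt/C + R·V̇ + PEEP (constant-flow equation of motion).
Only the resistive term changes: ΔPIP = R × ΔV̇ = 7.9 × (0.6 − 1.0167) = 7.9 × -0.4167 = -3.292 cmH2O.
Original PIP = 510/63.8 + 7.9×1.0167 + 6 = 22.026 cmH2O; new PIP = 22.026 + (-3.292) = 18.734 cmH2O.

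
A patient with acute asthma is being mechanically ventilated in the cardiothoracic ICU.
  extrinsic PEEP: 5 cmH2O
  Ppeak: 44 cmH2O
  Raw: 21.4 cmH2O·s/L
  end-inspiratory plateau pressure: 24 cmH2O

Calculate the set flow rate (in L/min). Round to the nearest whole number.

56

flow = (PIP − Pplat) / Raw = (44 − 24) / 21.4 = 0.9346 L/s × 60 = 56.076 L/min.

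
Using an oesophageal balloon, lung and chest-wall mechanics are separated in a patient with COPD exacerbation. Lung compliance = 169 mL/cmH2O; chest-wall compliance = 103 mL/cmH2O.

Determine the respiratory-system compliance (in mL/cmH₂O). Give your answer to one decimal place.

Lung and chest wall are elastances in series: 1/Crs = 1/CL + 1/Ccw.
1/Crs = 1/169 + 1/103 = 0.01563.
Crs = 63.98 mL/cmH2O.

64.0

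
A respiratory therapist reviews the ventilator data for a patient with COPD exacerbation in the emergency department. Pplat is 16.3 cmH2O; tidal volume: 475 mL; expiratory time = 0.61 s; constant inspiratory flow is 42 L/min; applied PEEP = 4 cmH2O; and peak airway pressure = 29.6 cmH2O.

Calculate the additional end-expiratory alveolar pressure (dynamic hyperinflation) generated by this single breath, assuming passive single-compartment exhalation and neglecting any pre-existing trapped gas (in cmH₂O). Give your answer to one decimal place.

Flow: 42 L/min ÷ 60 = 0.7 L/s.
R = (PIP − Pplat)/V̇ = (29.6 − 16.3) / 0.7 = 13.3/0.7 = 19.0 cmH2O·s/L.
C = Vt/(Pplat − PEEP) = 475.0 / (16.3 − 4) = 475.0/12.3 = 38.618 mL/cmH2O.
τ = R × C = 19.0 × 0.03862 L/cmH2O = 0.7338 s.
Fraction remaining = e^(−Te/τ) = e^(−0.61/0.7338) = 0.4355; trapped volume = 475.0 × 0.4355 = 206.86 mL.
Additional alveolar pressure from trapping ≈ V_trapped / C = 206.86 / 38.618 = 5.357 cmH2O.

5.4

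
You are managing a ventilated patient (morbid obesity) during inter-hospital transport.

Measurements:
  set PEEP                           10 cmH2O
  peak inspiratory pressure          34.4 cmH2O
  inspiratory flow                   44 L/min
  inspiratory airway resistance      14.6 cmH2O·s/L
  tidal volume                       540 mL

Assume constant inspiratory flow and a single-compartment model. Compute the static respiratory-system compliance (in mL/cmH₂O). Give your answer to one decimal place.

Flow: 44 L/min ÷ 60 = 0.7333 L/s.
Equation of motion (constant flow): PIP = Vt/C + R·V̇ + PEEP.
Vt/C = PIP − R·V̇ − PEEP = 34.4 − 14.6×0.7333 − 10 = 34.4 − 10.706 − 10 = 13.694 cmH2O.
C = Vt / 13.694 = 540 / 13.694 = 39.433 mL/cmH2O.

39.4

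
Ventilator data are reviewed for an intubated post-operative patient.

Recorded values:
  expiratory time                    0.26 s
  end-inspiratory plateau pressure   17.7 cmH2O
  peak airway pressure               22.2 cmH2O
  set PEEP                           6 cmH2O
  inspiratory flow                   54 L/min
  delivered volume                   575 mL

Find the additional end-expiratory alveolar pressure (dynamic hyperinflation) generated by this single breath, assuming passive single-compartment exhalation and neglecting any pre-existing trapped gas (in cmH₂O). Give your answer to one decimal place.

4.1

Flow: 54 L/min ÷ 60 = 0.9 L/s.
R = (PIP − Pplat)/V̇ = (22.2 − 17.7) / 0.9 = 4.5/0.9 = 5.0 cmH2O·s/L.
C = Vt/(Pplat − PEEP) = 575.0 / (17.7 − 6) = 575.0/11.7 = 49.145 mL/cmH2O.
τ = R × C = 5.0 × 0.04915 L/cmH2O = 0.2458 s.
Fraction remaining = e^(−Te/τ) = e^(−0.26/0.2458) = 0.3472; trapped volume = 575.0 × 0.3472 = 199.64 mL.
Additional alveolar pressure from trapping ≈ V_trapped / C = 199.64 / 49.145 = 4.062 cmH2O.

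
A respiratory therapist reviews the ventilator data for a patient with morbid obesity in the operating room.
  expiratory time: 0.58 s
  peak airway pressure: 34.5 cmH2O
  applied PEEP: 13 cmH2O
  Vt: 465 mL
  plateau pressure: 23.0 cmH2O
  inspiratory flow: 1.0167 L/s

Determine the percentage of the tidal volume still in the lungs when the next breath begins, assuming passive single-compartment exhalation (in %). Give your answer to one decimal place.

33.2

R = (PIP − Pplat)/V̇ = (34.5 − 23.0) / 1.0167 = 11.5/1.0167 = 11.311 cmH2O·s/L.
C = Vt/(Pplat − PEEP) = 465.0 / (23.0 − 13) = 465.0/10.0 = 46.5 mL/cmH2O.
τ = R × C = 11.311 × 0.0465 L/cmH2O = 0.526 s.
Fraction remaining at end-expiration = e^(−Te/τ) = e^(−0.58/0.526) = 0.332 → 33.2%.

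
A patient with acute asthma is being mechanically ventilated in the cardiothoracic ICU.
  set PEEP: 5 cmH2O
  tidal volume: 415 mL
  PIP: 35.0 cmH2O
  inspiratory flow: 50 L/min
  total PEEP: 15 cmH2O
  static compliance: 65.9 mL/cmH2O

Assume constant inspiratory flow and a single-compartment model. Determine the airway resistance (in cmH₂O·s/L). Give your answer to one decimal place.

16.4

Flow: 50 L/min ÷ 60 = 0.8333 L/s.
Total PEEP = 15 cmH2O (set 5 + intrinsic 10); this is the baseline alveolar pressure.
Equation of motion (constant flow): PIP = Vt/C + R·V̇ + PEEP.
R·V̇ = PIP − Vt/C − PEEP = 35.0 − 415/65.9 − 15 = 35.0 − 6.297 − 15 = 13.703 cmH2O.
R = 13.703 / 0.8333 = 16.444 cmH2O·s/L.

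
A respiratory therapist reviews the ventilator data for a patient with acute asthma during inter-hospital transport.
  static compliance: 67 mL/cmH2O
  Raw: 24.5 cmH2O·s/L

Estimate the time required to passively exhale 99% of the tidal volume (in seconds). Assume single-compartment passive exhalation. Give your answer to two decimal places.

τ = R × C = 24.5 × 67 mL/cmH2O = 24.5 × 0.067 L/cmH2O = 1.642 s.
Exhaled fraction f = 1 − e^(−t/τ) → t = −τ·ln(1 − f) = −1.642·ln(0.01) = 7.562 s.

7.56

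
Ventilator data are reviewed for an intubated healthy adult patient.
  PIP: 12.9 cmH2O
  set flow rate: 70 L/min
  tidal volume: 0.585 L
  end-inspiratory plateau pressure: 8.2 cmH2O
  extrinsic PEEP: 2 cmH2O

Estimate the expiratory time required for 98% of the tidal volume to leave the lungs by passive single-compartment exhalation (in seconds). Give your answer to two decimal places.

Flow: 70 L/min ÷ 60 = 1.1667 L/s.
R = (PIP − Pplat)/V̇ = (12.9 − 8.2) / 1.1667 = 4.7/1.1667 = 4.028 cmH2O·s/L.
C = Vt/(Pplat − PEEP) = 585.0 / (8.2 − 2) = 585.0/6.2 = 94.355 mL/cmH2O.
τ = R × C = 4.028 × 0.09436 L/cmH2O = 0.3801 s.
t = −τ·ln(1 − 0.98) = −0.3801·ln(0.02) = 1.487 s.

1.49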